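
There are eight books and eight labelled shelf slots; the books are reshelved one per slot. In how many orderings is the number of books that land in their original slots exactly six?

Pick the 6 fixed positions: C(8,6) = 28 ways.
The other 2 form a derangement: !2 = 1.
Total: 28 × 1 = 28.

28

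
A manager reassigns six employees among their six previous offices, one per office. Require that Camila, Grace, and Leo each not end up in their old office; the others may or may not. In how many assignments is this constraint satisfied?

Inclusion-exclusion on the 3 forbidden self-matches:
Σ_{j=0}^{3} (-1)^j C(3,j)(6-j)!
= C(3,0)·6! - C(3,1)·5! + C(3,2)·4! - C(3,3)·3!
= 720 - 360 + 72 - 6
= 426

426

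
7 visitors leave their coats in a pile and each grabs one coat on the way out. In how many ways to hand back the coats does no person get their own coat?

1854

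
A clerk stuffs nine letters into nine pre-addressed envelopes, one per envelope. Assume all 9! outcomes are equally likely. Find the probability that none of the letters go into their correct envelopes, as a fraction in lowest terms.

16687/45360

Favorable outcomes: !9 = 133496.
Total outcomes: 9! = 362880.
Probability = 133496/362880 = 16687/45360.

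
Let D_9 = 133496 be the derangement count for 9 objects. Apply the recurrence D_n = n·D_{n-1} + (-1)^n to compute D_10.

1334961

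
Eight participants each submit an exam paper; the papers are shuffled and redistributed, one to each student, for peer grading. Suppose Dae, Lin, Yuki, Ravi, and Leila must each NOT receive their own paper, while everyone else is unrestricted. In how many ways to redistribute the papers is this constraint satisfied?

Inclusion-exclusion on the 5 forbidden self-matches:
Σ_{j=0}^{5} (-1)^j C(5,j)(8-j)!
= C(5,0)·8! - C(5,1)·7! + C(5,2)·6! - C(5,3)·5! + C(5,4)·4! - C(5,5)·3!
= 40320 - 25200 + 7200 - 1200 + 120 - 6
= 21234

21234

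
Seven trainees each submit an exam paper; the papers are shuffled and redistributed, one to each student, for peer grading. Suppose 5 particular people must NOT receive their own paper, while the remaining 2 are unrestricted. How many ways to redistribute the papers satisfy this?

2428

Inclusion-exclusion on the 5 forbidden self-matches:
Σ_{j=0}^{5} (-1)^j C(5,j)(7-j)!
= C(5,0)·7! - C(5,1)·6! + C(5,2)·5! - C(5,3)·4! + C(5,4)·3! - C(5,5)·2!
= 5040 - 3600 + 1200 - 240 + 30 - 2
= 2428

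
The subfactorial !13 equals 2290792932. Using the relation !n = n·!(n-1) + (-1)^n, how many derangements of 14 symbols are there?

32071101049

!14 = 14·2290792932 + 1 = 32071101049.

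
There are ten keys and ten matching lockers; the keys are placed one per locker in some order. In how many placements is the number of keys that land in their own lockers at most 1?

Sum C(10,i)·!(10-i) for i = 0..1:
  i=0: C(10,0)·!10 = 1·1334961 = 1334961
  i=1: C(10,1)·!9 = 10·133496 = 1334960
Total = 2669921.

2669921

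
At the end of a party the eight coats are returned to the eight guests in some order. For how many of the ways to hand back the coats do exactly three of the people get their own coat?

2464

Pick the 3 fixed positions: C(8,3) = 56 ways.
The remaining 5 must be deranged: !5 = 44.
Total: 56 × 44 = 2464.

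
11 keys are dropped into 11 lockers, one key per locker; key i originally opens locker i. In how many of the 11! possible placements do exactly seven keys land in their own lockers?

2970

Choose which 7 of the 11 are fixed: C(11,7) = 330.
The other 4 form a derangement: !4 = 9.
Total: 330 × 9 = 2970.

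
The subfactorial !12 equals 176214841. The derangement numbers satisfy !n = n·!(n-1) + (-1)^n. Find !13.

!13 = 13·176214841 - 1 = 2290792932.

2290792932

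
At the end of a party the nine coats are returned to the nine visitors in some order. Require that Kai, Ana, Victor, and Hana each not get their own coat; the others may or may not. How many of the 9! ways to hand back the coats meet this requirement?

229080

Inclusion-exclusion on the 4 forbidden self-matches:
Σ_{j=0}^{4} (-1)^j C(4,j)(9-j)!
= C(4,0)·9! - C(4,1)·8! + C(4,2)·7! - C(4,3)·6! + C(4,4)·5!
= 362880 - 161280 + 30240 - 2880 + 120
= 229080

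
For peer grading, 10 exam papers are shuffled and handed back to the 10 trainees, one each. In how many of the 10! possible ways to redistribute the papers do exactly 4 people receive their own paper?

55650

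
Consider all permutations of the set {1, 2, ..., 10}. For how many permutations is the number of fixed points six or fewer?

3628514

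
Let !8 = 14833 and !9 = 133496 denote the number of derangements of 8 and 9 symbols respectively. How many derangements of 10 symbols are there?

1334961

!10 = (10-1)·(!9 + !8) = 9·(133496 + 14833) = 9·148329 = 1334961.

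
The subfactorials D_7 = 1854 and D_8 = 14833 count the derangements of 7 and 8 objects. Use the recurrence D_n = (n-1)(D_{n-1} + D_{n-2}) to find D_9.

133496

D_9 = (9-1)·(D_8 + D_7) = 8·(14833 + 1854) = 8·16687 = 133496.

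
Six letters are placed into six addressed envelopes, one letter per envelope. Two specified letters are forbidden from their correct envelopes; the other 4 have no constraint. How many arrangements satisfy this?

504

Let A_j be the event that the j-th constrained one is fixed. By inclusion-exclusion over the 2 events:
Σ_{j=0}^{2} (-1)^j C(2,j)(6-j)!
= C(2,0)·6! - C(2,1)·5! + C(2,2)·4!
= 720 - 240 + 24
= 504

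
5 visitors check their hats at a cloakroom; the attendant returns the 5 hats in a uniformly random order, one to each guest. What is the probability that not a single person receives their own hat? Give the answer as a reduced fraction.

Favorable outcomes: !5 = 44.
Total outcomes: 5! = 120.
Probability = 44/120 = 11/30.

11/30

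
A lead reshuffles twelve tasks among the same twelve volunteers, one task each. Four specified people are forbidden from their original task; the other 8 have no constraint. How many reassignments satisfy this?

Let A_j be the event that the j-th constrained one is fixed. By inclusion-exclusion over the 4 events:
Σ_{j=0}^{4} (-1)^j C(4,j)(12-j)!
= C(4,0)·12! - C(4,1)·11! + C(4,2)·10! - C(4,3)·9! + C(4,4)·8!
= 479001600 - 159667200 + 21772800 - 1451520 + 40320
= 339696000

339696000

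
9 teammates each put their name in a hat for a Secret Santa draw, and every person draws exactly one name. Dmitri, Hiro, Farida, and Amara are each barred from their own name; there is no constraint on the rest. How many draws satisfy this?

229080

Let A_j be the event that the j-th constrained one is fixed. By inclusion-exclusion over the 4 events:
Σ_{j=0}^{4} (-1)^j C(4,j)(9-j)!
= C(4,0)·9! - C(4,1)·8! + C(4,2)·7! - C(4,3)·6! + C(4,4)·5!
= 362880 - 161280 + 30240 - 2880 + 120
= 229080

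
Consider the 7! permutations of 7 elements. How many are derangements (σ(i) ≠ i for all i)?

1854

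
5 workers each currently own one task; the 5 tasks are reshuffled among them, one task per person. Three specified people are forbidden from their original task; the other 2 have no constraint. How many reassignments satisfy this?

Inclusion-exclusion on the 3 forbidden self-matches:
Σ_{j=0}^{3} (-1)^j C(3,j)(5-j)!
= C(3,0)·5! - C(3,1)·4! + C(3,2)·3! - C(3,3)·2!
= 120 - 72 + 18 - 2
= 64

64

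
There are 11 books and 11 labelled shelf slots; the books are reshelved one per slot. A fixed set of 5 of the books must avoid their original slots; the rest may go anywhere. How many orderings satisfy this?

25022880

Inclusion-exclusion on the 5 forbidden self-matches:
Σ_{j=0}^{5} (-1)^j C(5,j)(11-j)!
= C(5,0)·11! - C(5,1)·10! + C(5,2)·9! - C(5,3)·8! + C(5,4)·7! - C(5,5)·6!
= 39916800 - 18144000 + 3628800 - 403200 + 25200 - 720
= 25022880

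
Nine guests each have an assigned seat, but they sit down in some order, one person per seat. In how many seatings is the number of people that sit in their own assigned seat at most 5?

362675

Sum C(9,i)·!(9-i) for i = 0..5:
  i=0: C(9,0)·!9 = 1·133496 = 133496
  i=1: C(9,1)·!8 = 9·14833 = 133497
  i=2: C(9,2)·!7 = 36·1854 = 66744
  i=3: C(9,3)·!6 = 84·265 = 22260
  i=4: C(9,4)·!5 = 126·44 = 5544
  i=5: C(9,5)·!4 = 126·9 = 1134
Total = 362675.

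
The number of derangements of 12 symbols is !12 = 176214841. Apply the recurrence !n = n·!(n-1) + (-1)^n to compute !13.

!13 = 13·176214841 - 1 = 2290792932.

2290792932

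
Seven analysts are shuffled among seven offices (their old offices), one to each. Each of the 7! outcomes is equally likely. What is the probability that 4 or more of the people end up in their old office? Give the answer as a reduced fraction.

Favorable outcomes: Σ_{i≥4} C(7,i)·!(7-i) = 35·2 + 21·1 + 7·0 + 1·1 = 92.
Total outcomes: 7! = 5040.
Probability = 92/5040 = 23/1260.

23/1260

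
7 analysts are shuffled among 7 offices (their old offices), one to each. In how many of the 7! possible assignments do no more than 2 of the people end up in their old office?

4633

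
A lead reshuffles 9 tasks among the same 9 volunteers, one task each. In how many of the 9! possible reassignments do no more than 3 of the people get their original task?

355997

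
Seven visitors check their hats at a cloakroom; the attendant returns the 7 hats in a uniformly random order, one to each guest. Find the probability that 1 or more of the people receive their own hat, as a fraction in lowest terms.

Favorable outcomes: Σ_{i≥1} C(7,i)·!(7-i) = 7·265 + 21·44 + 35·9 + 35·2 + 21·1 + 7·0 + 1·1 = 3186.
Total outcomes: 7! = 5040.
Probability = 3186/5040 = 177/280.

177/280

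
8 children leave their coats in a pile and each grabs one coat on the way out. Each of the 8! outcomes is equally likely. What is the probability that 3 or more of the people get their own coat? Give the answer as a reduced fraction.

Favorable outcomes: Σ_{i≥3} C(8,i)·!(8-i) = 56·44 + 70·9 + 56·2 + 28·1 + 8·0 + 1·1 = 3235.
Total outcomes: 8! = 40320.
Probability = 3235/40320 = 647/8064.

647/8064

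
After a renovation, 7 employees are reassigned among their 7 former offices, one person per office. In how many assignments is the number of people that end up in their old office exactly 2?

924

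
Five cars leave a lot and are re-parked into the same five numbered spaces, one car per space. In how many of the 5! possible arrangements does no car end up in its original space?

44

The number of derangements of 5 is !5 = Σ_{k=0}^{5} (-1)^k·5!/k!
= 5! - 5!/1! + 5!/2! - 5!/3! + 5!/4! - 5!/5!
= 120 - 120 + 60 - 20 + 5 - 1
= 44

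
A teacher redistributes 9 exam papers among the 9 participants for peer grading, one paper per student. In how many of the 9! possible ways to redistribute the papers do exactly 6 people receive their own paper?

Choose which 6 of the 9 are fixed: C(9,6) = 84.
The remaining 3 must be deranged: !3 = 2.
Total: 84 × 2 = 168.

168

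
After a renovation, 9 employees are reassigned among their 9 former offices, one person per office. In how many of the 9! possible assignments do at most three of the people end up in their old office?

Sum C(9,i)·!(9-i) for i = 0..3:
  i=0: C(9,0)·!9 = 1·133496 = 133496
  i=1: C(9,1)·!8 = 9·14833 = 133497
  i=2: C(9,2)·!7 = 36·1854 = 66744
  i=3: C(9,3)·!6 = 84·265 = 22260
Total = 355997.

355997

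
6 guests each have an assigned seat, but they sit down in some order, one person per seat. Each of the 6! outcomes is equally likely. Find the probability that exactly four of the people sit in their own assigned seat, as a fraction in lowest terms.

Favorable outcomes: C(6,4)·!2 = 15·1 = 15.
Total outcomes: 6! = 720.
Probability = 15/720 = 1/48.

1/48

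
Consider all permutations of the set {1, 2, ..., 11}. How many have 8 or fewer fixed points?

Sum C(11,i)·!(11-i) for i = 0..8:
  i=0: C(11,0)·!11 = 1·14684570 = 14684570
  i=1: C(11,1)·!10 = 11·1334961 = 14684571
  i=2: C(11,2)·!9 = 55·133496 = 7342280
  i=3: C(11,3)·!8 = 165·14833 = 2447445
  i=4: C(11,4)·!7 = 330·1854 = 611820
  i=5: C(11,5)·!6 = 462·265 = 122430
  i=6: C(11,6)·!5 = 462·44 = 20328
  i=7: C(11,7)·!4 = 330·9 = 2970
  i=8: C(11,8)·!3 = 165·2 = 330
Total = 39916744.

39916744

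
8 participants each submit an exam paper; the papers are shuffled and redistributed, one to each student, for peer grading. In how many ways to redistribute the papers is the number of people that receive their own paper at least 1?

25487

# with exactly i fixed is C(8,i)·!(8-i); sum over i=1..8:
  i=1: C(8,1)·!7 = 8·1854 = 14832
  i=2: C(8,2)·!6 = 28·265 = 7420
  i=3: C(8,3)·!5 = 56·44 = 2464
  i=4: C(8,4)·!4 = 70·9 = 630
  i=5: C(8,5)·!3 = 56·2 = 112
  i=6: C(8,6)·!2 = 28·1 = 28
  i=7: C(8,7)·!1 = 8·0 = 0
  i=8: C(8,8)·!0 = 1·1 = 1
Total = 25487.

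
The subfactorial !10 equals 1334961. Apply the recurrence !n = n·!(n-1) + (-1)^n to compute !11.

!11 = 11·1334961 - 1 = 14684570.

14684570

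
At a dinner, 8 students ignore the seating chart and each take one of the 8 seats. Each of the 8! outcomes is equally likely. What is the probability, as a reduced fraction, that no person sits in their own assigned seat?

2119/5760

Favorable outcomes: !8 = 14833.
Total outcomes: 8! = 40320.
Probability = 14833/40320 = 2119/5760.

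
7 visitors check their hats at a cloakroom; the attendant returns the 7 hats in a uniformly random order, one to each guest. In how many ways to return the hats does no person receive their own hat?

1854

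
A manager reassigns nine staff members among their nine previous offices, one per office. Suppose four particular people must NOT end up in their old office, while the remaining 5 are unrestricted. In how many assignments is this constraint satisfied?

Inclusion-exclusion on the 4 forbidden self-matches:
Σ_{j=0}^{4} (-1)^j C(4,j)(9-j)!
= C(4,0)·9! - C(4,1)·8! + C(4,2)·7! - C(4,3)·6! + C(4,4)·5!
= 362880 - 161280 + 30240 - 2880 + 120
= 229080

229080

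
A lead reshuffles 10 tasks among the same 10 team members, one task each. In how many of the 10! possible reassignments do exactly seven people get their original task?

240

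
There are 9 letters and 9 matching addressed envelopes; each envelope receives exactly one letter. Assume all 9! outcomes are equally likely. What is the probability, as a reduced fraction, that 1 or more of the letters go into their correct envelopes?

Favorable outcomes: Σ_{i≥1} C(9,i)·!(9-i) = 9·14833 + 36·1854 + 84·265 + 126·44 + 126·9 + 84·2 + 36·1 + 9·0 + 1·1 = 229384.
Total outcomes: 9! = 362880.
Probability = 229384/362880 = 28673/45360.

28673/45360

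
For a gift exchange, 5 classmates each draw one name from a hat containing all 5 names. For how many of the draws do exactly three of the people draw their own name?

10

Choose which 3 of the 5 are fixed: C(5,3) = 10.
The remaining 2 must be deranged: !2 = 1.
Total: 10 × 1 = 10.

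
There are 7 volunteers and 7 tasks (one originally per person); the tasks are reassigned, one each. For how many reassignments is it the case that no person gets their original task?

!7 = 7! · Σ_{k=0}^{7} (-1)^k/k!
= 7! - 7!/1! + 7!/2! - 7!/3! + 7!/4! - 7!/5! + 7!/6! - 7!/7!
= 5040 - 5040 + 2520 - 840 + 210 - 42 + 7 - 1
= 1854

1854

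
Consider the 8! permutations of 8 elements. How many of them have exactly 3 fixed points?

Choose which 3 of the 8 are fixed: C(8,3) = 56.
The other 5 form a derangement: !5 = 44.
Total: 56 × 44 = 2464.

2464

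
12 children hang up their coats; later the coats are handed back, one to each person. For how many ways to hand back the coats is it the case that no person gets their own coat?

176214841

By inclusion-exclusion, !12 = Σ (-1)^k · 12!/k! for k=0..12
= 12! - 12!/1! + 12!/2! - 12!/3! + 12!/4! - 12!/5! + 12!/6! - 12!/7! + 12!/8! - 12!/9! + 12!/10! - 12!/11! + 12!/12!
= 479001600 - 479001600 + 239500800 - 79833600 + 19958400 - 3991680 + 665280 - 95040 + 11880 - 1320 + 132 - 12 + 1
= 176214841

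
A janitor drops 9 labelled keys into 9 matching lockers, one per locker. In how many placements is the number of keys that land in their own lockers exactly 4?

5544

Pick the 4 fixed positions: C(9,4) = 126 ways.
The other 5 form a derangement: !5 = 44.
Total: 126 × 44 = 5544.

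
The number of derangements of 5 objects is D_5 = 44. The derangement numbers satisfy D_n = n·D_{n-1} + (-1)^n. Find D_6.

D_6 = 6·44 + 1 = 265.

265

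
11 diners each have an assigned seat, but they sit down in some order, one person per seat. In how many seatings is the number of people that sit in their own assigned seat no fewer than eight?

386

Sum C(11,i)·!(11-i) for i = 8..11:
  i=8: C(11,8)·!3 = 165·2 = 330
  i=9: C(11,9)·!2 = 55·1 = 55
  i=10: C(11,10)·!1 = 11·0 = 0
  i=11: C(11,11)·!0 = 1·1 = 1
Total = 386.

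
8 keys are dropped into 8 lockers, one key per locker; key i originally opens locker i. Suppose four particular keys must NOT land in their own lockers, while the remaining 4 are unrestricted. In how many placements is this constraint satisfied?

Let A_j be the event that the j-th constrained one is fixed. By inclusion-exclusion over the 4 events:
Σ_{j=0}^{4} (-1)^j C(4,j)(8-j)!
= C(4,0)·8! - C(4,1)·7! + C(4,2)·6! - C(4,3)·5! + C(4,4)·4!
= 40320 - 20160 + 4320 - 480 + 24
= 24024

24024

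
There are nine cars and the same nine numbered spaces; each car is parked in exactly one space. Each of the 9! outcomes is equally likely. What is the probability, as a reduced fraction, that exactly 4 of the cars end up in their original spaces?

Favorable outcomes: C(9,4)·!5 = 126·44 = 5544.
Total outcomes: 9! = 362880.
Probability = 5544/362880 = 11/720.

11/720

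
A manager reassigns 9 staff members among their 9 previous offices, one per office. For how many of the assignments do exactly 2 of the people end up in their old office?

Choose which 2 of the 9 are fixed: C(9,2) = 36.
The remaining 7 must be deranged: !7 = 1854.
Total: 36 × 1854 = 66744.

66744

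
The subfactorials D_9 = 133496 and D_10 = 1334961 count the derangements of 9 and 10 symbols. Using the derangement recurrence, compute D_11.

D_11 = (11-1)·(D_10 + D_9) = 10·(1334961 + 133496) = 10·1468457 = 14684570.

14684570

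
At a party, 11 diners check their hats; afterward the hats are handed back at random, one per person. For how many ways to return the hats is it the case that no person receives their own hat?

14684570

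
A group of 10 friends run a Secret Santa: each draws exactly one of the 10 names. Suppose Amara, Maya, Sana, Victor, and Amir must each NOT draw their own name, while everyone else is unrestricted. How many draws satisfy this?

Let A_j be the event that the j-th constrained one is fixed. By inclusion-exclusion over the 5 events:
Σ_{j=0}^{5} (-1)^j C(5,j)(10-j)!
= C(5,0)·10! - C(5,1)·9! + C(5,2)·8! - C(5,3)·7! + C(5,4)·6! - C(5,5)·5!
= 3628800 - 1814400 + 403200 - 50400 + 3600 - 120
= 2170680

2170680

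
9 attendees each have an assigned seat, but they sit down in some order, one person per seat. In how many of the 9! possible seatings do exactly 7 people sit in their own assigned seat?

36

Pick the 7 fixed positions: C(9,7) = 36 ways.
The remaining 2 must be deranged: !2 = 1.
Total: 36 × 1 = 36.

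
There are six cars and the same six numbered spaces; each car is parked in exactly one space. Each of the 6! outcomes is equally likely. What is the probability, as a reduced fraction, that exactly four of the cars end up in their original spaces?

1/48

Favorable outcomes: C(6,4)·!2 = 15·1 = 15.
Total outcomes: 6! = 720.
Probability = 15/720 = 1/48.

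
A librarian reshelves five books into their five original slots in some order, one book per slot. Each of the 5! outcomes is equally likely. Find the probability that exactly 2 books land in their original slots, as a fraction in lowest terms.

1/6

Favorable outcomes: C(5,2)·!3 = 10·2 = 20.
Total outcomes: 5! = 120.
Probability = 20/120 = 1/6.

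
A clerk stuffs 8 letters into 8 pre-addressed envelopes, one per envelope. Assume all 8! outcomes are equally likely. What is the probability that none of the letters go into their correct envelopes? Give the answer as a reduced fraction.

2119/5760

Favorable outcomes: !8 = 14833.
Total outcomes: 8! = 40320.
Probability = 14833/40320 = 2119/5760.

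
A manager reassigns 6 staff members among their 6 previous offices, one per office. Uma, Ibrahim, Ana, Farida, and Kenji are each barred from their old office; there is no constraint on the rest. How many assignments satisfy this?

Inclusion-exclusion on the 5 forbidden self-matches:
Σ_{j=0}^{5} (-1)^j C(5,j)(6-j)!
= C(5,0)·6! - C(5,1)·5! + C(5,2)·4! - C(5,3)·3! + C(5,4)·2! - C(5,5)·1!
= 720 - 600 + 240 - 60 + 10 - 1
= 309

309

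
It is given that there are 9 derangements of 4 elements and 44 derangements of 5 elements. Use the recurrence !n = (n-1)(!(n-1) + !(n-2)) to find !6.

265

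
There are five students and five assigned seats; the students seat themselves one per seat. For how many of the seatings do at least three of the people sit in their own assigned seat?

11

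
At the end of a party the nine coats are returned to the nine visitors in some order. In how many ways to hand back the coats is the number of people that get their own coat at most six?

362843

Sum C(9,i)·!(9-i) for i = 0..6:
  i=0: C(9,0)·!9 = 1·133496 = 133496
  i=1: C(9,1)·!8 = 9·14833 = 133497
  i=2: C(9,2)·!7 = 36·1854 = 66744
  i=3: C(9,3)·!6 = 84·265 = 22260
  i=4: C(9,4)·!5 = 126·44 = 5544
  i=5: C(9,5)·!4 = 126·9 = 1134
  i=6: C(9,6)·!3 = 84·2 = 168
Total = 362843.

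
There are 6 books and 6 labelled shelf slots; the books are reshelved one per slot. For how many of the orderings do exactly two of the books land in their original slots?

135

Pick the 2 fixed positions: C(6,2) = 15 ways.
The remaining 4 must be deranged: !4 = 9.
Total: 15 × 9 = 135.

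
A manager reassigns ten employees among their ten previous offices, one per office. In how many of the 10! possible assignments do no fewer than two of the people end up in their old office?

958879

# with exactly i fixed is C(10,i)·!(10-i); sum over i=2..10:
  i=2: C(10,2)·!8 = 45·14833 = 667485
  i=3: C(10,3)·!7 = 120·1854 = 222480
  i=4: C(10,4)·!6 = 210·265 = 55650
  i=5: C(10,5)·!5 = 252·44 = 11088
  i=6: C(10,6)·!4 = 210·9 = 1890
  i=7: C(10,7)·!3 = 120·2 = 240
  i=8: C(10,8)·!2 = 45·1 = 45
  i=9: C(10,9)·!1 = 10·0 = 0
  i=10: C(10,10)·!0 = 1·1 = 1
Total = 958879.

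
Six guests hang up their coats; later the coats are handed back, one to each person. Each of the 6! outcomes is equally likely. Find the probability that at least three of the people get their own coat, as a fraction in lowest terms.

7/90

Favorable outcomes: Σ_{i≥3} C(6,i)·!(6-i) = 20·2 + 15·1 + 6·0 + 1·1 = 56.
Total outcomes: 6! = 720.
Probability = 56/720 = 7/90.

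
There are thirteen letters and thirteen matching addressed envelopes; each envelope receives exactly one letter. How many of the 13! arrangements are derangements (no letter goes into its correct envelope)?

2290792932

By inclusion-exclusion, !13 = Σ (-1)^k · 13!/k! for k=0..13
= 13! - 13!/1! + 13!/2! - 13!/3! + 13!/4! - 13!/5! + 13!/6! - 13!/7! + 13!/8! - 13!/9! + 13!/10! - 13!/11! + 13!/12! - 13!/13!
= 6227020800 - 6227020800 + 3113510400 - 1037836800 + 259459200 - 51891840 + 8648640 - 1235520 + 154440 - 17160 + 1716 - 156 + 13 - 1
= 2290792932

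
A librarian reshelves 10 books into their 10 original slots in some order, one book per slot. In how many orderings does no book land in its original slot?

1334961

By inclusion-exclusion, !10 = Σ (-1)^k · 10!/k! for k=0..10
= 10! - 10!/1! + 10!/2! - 10!/3! + 10!/4! - 10!/5! + 10!/6! - 10!/7! + 10!/8! - 10!/9! + 10!/10!
= 3628800 - 3628800 + 1814400 - 604800 + 151200 - 30240 + 5040 - 720 + 90 - 10 + 1
= 1334961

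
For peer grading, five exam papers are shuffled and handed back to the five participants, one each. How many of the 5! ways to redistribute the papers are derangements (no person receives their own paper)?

44

Recurrence: !5 = 4·(!4 + !3).
!5 = 4·(9 + 2) = 4·11 = 44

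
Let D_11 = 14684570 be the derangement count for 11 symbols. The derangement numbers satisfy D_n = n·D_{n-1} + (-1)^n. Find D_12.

D_12 = 12·14684570 + 1 = 176214841.

176214841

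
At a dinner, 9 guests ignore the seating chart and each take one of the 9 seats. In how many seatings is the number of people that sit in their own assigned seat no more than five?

362675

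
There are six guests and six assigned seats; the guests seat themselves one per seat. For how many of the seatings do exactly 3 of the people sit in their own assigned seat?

40

Pick the 3 fixed positions: C(6,3) = 20 ways.
The remaining 3 must be deranged: !3 = 2.
Total: 20 × 2 = 40.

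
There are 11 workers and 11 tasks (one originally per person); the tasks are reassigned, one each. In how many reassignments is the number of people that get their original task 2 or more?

10547659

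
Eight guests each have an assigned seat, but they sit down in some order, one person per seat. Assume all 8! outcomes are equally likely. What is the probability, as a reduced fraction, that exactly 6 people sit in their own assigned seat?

1/1440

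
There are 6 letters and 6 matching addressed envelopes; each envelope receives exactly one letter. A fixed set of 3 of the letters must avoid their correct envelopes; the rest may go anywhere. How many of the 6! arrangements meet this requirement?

426

Let A_j be the event that the j-th constrained one is fixed. By inclusion-exclusion over the 3 events:
Σ_{j=0}^{3} (-1)^j C(3,j)(6-j)!
= C(3,0)·6! - C(3,1)·5! + C(3,2)·4! - C(3,3)·3!
= 720 - 360 + 72 - 6
= 426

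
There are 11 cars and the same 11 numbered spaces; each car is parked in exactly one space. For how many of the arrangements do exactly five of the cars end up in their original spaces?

122430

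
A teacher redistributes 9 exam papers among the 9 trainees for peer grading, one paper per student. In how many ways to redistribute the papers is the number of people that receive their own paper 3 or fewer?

# with exactly i fixed is C(9,i)·!(9-i); sum over i=0..3:
  i=0: C(9,0)·!9 = 1·133496 = 133496
  i=1: C(9,1)·!8 = 9·14833 = 133497
  i=2: C(9,2)·!7 = 36·1854 = 66744
  i=3: C(9,3)·!6 = 84·265 = 22260
Total = 355997.

355997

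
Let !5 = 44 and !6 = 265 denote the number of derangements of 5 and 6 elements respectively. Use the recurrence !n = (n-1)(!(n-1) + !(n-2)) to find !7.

1854

!7 = (7-1)·(!6 + !5) = 6·(265 + 44) = 6·309 = 1854.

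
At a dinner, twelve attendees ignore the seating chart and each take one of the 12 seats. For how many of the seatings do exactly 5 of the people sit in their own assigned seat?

Choose which 5 of the 12 are fixed: C(12,5) = 792.
The remaining 7 must be deranged: !7 = 1854.
Total: 792 × 1854 = 1468368.

1468368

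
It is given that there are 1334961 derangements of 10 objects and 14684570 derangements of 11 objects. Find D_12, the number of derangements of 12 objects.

176214841

D_12 = (12-1)·(D_11 + D_10) = 11·(14684570 + 1334961) = 11·16019531 = 176214841.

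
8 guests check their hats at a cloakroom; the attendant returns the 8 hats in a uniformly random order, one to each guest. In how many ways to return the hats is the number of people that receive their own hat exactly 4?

Choose which 4 of the 8 are fixed: C(8,4) = 70.
The remaining 4 must be deranged: !4 = 9.
Total: 70 × 9 = 630.

630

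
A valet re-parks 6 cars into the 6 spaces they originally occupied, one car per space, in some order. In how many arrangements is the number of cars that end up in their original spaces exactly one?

264

Choose which one of the 6 is fixed: C(6,1) = 6.
The other 5 form a derangement: !5 = 44.
Total: 6 × 44 = 264.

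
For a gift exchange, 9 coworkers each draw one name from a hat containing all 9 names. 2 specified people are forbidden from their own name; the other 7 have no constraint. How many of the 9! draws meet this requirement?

287280

Inclusion-exclusion on the 2 forbidden self-matches:
Σ_{j=0}^{2} (-1)^j C(2,j)(9-j)!
= C(2,0)·9! - C(2,1)·8! + C(2,2)·7!
= 362880 - 80640 + 5040
= 287280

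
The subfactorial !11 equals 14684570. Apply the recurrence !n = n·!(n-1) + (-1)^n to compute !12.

176214841

!12 = 12·14684570 + 1 = 176214841.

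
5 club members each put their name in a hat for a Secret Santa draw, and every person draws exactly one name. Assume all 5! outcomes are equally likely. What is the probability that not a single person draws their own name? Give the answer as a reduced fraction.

Favorable outcomes: !5 = 44.
Total outcomes: 5! = 120.
Probability = 44/120 = 11/30.

11/30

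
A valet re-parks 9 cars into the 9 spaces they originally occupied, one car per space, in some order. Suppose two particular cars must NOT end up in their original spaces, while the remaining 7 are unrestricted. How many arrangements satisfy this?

287280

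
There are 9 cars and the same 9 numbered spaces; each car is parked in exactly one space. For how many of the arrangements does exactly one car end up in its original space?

133497

Pick the single fixed position: C(9,1) = 9 ways.
The remaining 8 must be deranged: !8 = 14833.
Total: 9 × 14833 = 133497.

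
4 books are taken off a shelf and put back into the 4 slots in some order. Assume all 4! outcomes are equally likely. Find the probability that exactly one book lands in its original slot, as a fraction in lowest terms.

1/3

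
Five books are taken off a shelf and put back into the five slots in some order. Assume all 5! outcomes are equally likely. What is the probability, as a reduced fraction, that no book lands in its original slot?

Favorable outcomes: !5 = 44.
Total outcomes: 5! = 120.
Probability = 44/120 = 11/30.

11/30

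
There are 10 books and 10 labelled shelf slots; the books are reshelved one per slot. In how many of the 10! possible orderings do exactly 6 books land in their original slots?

1890

Choose which 6 of the 10 are fixed: C(10,6) = 210.
The other 4 form a derangement: !4 = 9.
Total: 210 × 9 = 1890.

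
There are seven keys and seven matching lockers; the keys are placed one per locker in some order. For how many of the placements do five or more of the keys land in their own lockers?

# with exactly i fixed is C(7,i)·!(7-i); sum over i=5..7:
  i=5: C(7,5)·!2 = 21·1 = 21
  i=6: C(7,6)·!1 = 7·0 = 0
  i=7: C(7,7)·!0 = 1·1 = 1
Total = 22.

22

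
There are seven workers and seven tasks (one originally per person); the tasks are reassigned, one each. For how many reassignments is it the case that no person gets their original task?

1854

!7 is the nearest integer to 7!/e.
7! = 5040, and 5040/e ≈ 1854.11, so !7 = 1854.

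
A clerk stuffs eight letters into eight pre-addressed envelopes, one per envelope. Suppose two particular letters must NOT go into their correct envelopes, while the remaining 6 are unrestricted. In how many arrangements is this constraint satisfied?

30960

Let A_j be the event that the j-th constrained one is fixed. By inclusion-exclusion over the 2 events:
Σ_{j=0}^{2} (-1)^j C(2,j)(8-j)!
= C(2,0)·8! - C(2,1)·7! + C(2,2)·6!
= 40320 - 10080 + 720
= 30960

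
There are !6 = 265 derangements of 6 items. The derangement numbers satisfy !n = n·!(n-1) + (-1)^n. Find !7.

1854

!7 = 7·265 - 1 = 1854.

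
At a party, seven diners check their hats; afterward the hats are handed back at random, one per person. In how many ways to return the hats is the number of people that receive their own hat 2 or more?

Sum C(7,i)·!(7-i) for i = 2..7:
  i=2: C(7,2)·!5 = 21·44 = 924
  i=3: C(7,3)·!4 = 35·9 = 315
  i=4: C(7,4)·!3 = 35·2 = 70
  i=5: C(7,5)·!2 = 21·1 = 21
  i=6: C(7,6)·!1 = 7·0 = 0
  i=7: C(7,7)·!0 = 1·1 = 1
Total = 1331.

1331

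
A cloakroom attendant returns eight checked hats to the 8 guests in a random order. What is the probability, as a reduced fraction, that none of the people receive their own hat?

2119/5760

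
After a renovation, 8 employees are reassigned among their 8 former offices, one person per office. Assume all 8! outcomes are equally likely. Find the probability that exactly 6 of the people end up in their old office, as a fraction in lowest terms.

Favorable outcomes: C(8,6)·!2 = 28·1 = 28.
Total outcomes: 8! = 40320.
Probability = 28/40320 = 1/1440.

1/1440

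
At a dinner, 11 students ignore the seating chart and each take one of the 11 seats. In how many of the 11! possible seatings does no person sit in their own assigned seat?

14684570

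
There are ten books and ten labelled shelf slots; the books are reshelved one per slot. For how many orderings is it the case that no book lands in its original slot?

1334961

Use !n = (n-1)(!(n-1) + !(n-2)).
!10 = 9·(133496 + 14833) = 9·148329 = 1334961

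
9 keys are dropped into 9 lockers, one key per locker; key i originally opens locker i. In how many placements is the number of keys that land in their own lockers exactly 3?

22260

Choose which 3 of the 9 are fixed: C(9,3) = 84.
The remaining 6 must be deranged: !6 = 265.
Total: 84 × 265 = 22260.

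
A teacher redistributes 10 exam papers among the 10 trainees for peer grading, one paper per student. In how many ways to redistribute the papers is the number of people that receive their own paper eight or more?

46

# with exactly i fixed is C(10,i)·!(10-i); sum over i=8..10:
  i=8: C(10,8)·!2 = 45·1 = 45
  i=9: C(10,9)·!1 = 10·0 = 0
  i=10: C(10,10)·!0 = 1·1 = 1
Total = 46.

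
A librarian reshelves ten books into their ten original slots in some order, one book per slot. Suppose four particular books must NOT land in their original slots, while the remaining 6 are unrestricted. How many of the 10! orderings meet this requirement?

2399760

Inclusion-exclusion on the 4 forbidden self-matches:
Σ_{j=0}^{4} (-1)^j C(4,j)(10-j)!
= C(4,0)·10! - C(4,1)·9! + C(4,2)·8! - C(4,3)·7! + C(4,4)·6!
= 3628800 - 1451520 + 241920 - 20160 + 720
= 2399760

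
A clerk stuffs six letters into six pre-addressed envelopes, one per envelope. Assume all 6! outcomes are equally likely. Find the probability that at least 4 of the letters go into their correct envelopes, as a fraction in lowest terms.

Favorable outcomes: Σ_{i≥4} C(6,i)·!(6-i) = 15·1 + 6·0 + 1·1 = 16.
Total outcomes: 6! = 720.
Probability = 16/720 = 1/45.

1/45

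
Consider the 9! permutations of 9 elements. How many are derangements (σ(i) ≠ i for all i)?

Use !n = (n-1)(!(n-1) + !(n-2)).
!9 = 8·(14833 + 1854) = 8·16687 = 133496

133496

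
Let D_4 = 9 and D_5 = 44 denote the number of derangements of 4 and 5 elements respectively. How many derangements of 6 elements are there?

265

D_6 = (6-1)·(D_5 + D_4) = 5·(44 + 9) = 5·53 = 265.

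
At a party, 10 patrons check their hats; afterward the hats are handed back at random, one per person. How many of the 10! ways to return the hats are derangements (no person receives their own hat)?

1334961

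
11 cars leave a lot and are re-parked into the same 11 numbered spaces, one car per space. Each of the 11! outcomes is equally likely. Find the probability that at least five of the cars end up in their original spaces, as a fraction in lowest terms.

Favorable outcomes: Σ_{i≥5} C(11,i)·!(11-i) = 462·265 + 462·44 + 330·9 + 165·2 + 55·1 + 11·0 + 1·1 = 146114.
Total outcomes: 11! = 39916800.
Probability = 146114/39916800 = 73057/19958400.

73057/19958400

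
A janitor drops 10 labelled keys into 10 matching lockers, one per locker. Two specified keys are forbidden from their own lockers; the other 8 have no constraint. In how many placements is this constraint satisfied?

2943360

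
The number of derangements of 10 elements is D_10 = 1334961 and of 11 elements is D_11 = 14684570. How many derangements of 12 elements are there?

D_12 = (12-1)·(D_11 + D_10) = 11·(14684570 + 1334961) = 11·16019531 = 176214841.

176214841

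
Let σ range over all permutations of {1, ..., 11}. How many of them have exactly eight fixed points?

330

Choose which 8 of the 11 are fixed: C(11,8) = 165.
The remaining 3 must be deranged: !3 = 2.
Total: 165 × 2 = 330.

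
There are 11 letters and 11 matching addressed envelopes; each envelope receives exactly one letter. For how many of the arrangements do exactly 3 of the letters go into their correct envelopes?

2447445

Pick the 3 fixed positions: C(11,3) = 165 ways.
The other 8 form a derangement: !8 = 14833.
Total: 165 × 14833 = 2447445.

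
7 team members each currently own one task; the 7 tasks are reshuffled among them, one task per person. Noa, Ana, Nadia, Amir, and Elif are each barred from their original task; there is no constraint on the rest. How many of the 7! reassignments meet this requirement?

2428

Inclusion-exclusion on the 5 forbidden self-matches:
Σ_{j=0}^{5} (-1)^j C(5,j)(7-j)!
= C(5,0)·7! - C(5,1)·6! + C(5,2)·5! - C(5,3)·4! + C(5,4)·3! - C(5,5)·2!
= 5040 - 3600 + 1200 - 240 + 30 - 2
= 2428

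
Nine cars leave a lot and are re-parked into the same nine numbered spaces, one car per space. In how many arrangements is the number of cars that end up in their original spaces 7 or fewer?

Sum C(9,i)·!(9-i) for i = 0..7:
  i=0: C(9,0)·!9 = 1·133496 = 133496
  i=1: C(9,1)·!8 = 9·14833 = 133497
  i=2: C(9,2)·!7 = 36·1854 = 66744
  i=3: C(9,3)·!6 = 84·265 = 22260
  i=4: C(9,4)·!5 = 126·44 = 5544
  i=5: C(9,5)·!4 = 126·9 = 1134
  i=6: C(9,6)·!3 = 84·2 = 168
  i=7: C(9,7)·!2 = 36·1 = 36
Total = 362879.

362879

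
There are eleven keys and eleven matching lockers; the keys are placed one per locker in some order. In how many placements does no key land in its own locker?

14684570

!11 is the nearest integer to 11!/e.
11! = 39916800, and 39916800/e ≈ 14684570.08, so !11 = 14684570.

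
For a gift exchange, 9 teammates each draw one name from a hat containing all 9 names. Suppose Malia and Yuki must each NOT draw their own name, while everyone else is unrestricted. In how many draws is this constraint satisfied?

Inclusion-exclusion on the 2 forbidden self-matches:
Σ_{j=0}^{2} (-1)^j C(2,j)(9-j)!
= C(2,0)·9! - C(2,1)·8! + C(2,2)·7!
= 362880 - 80640 + 5040
= 287280

287280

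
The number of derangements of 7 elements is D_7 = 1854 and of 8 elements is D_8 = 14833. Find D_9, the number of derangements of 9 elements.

D_9 = (9-1)·(D_8 + D_7) = 8·(14833 + 1854) = 8·16687 = 133496.

133496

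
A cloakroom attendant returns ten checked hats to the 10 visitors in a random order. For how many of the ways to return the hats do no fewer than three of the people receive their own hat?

291394

# with exactly i fixed is C(10,i)·!(10-i); sum over i=3..10:
  i=3: C(10,3)·!7 = 120·1854 = 222480
  i=4: C(10,4)·!6 = 210·265 = 55650
  i=5: C(10,5)·!5 = 252·44 = 11088
  i=6: C(10,6)·!4 = 210·9 = 1890
  i=7: C(10,7)·!3 = 120·2 = 240
  i=8: C(10,8)·!2 = 45·1 = 45
  i=9: C(10,9)·!1 = 10·0 = 0
  i=10: C(10,10)·!0 = 1·1 = 1
Total = 291394.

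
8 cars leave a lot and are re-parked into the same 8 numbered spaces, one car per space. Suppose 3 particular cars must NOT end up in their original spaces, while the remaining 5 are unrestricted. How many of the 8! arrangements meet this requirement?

Inclusion-exclusion on the 3 forbidden self-matches:
Σ_{j=0}^{3} (-1)^j C(3,j)(8-j)!
= C(3,0)·8! - C(3,1)·7! + C(3,2)·6! - C(3,3)·5!
= 40320 - 15120 + 2160 - 120
= 27240

27240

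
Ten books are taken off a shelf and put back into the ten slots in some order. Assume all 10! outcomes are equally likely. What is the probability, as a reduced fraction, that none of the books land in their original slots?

16481/44800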